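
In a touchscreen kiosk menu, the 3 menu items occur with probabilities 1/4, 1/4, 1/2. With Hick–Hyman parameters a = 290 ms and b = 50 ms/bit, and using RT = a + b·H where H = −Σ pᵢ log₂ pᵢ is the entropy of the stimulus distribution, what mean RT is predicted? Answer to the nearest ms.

H = −Σ pᵢ log₂ pᵢ = 0.25·2 + 0.25·2 + 0.5·1 = 1.500 bits.
RT = 290 + 50 × 1.500 = 365.00 ms.

365 ms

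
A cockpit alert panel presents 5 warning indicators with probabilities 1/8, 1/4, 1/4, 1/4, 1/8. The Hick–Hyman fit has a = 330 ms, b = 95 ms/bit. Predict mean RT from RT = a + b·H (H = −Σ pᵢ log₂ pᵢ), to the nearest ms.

Each term −pᵢ log₂ pᵢ: 0.125·3 + 0.25·2 + 0.25·2 + 0.25·2 + 0.125·3; summed, H = 2.250 bits.
Mean RT = a + bH = 330 + 95·2.250 = 543.75 ms.

544 ms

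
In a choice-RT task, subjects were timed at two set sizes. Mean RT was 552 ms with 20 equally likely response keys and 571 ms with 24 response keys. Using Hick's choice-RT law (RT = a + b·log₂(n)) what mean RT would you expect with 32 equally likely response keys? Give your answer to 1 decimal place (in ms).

601.0 ms

RT is linear in log₂ n, so two points fix the line:
  b = (571 − 552) / (log₂ 24 − log₂ 20) = 19 / (4.5850 − 4.3219) = 72.234 ms/bit
  a = 552 − 72.234 × 4.3219 = 239.810 ms
Then RT(32) = 239.810 + 72.234 × log₂ 32 = 239.810 + 72.234 × 5 ≈ 600.980 ms.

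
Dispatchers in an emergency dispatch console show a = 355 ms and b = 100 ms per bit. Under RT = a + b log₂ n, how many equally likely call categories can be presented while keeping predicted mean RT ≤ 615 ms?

Set 355 + 100·log₂ n ≤ 615 → log₂ n ≤ (615 − 355)/100 = 2.6000.
So n ≤ 2^2.6000 = 6.063; the largest integer n is 6.

6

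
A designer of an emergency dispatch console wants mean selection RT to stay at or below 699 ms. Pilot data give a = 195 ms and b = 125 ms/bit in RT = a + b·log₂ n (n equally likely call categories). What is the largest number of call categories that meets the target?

16

Set 195 + 125·log₂ n ≤ 699 → log₂ n ≤ (699 − 195)/125 = 4.0320.
So n ≤ 2^4.0320 = 16.359; the largest integer n is 16.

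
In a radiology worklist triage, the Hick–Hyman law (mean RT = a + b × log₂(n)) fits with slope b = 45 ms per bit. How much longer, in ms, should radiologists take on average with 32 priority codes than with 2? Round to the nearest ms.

ΔRT = (a + b log₂ n₂) − (a + b log₂ n₁) = b·(log₂ n₂ − log₂ n₁).
log₂(32) − log₂(2) = log₂(32/2) = log₂(16) = 4.
ΔRT = 45 × 4.0000 = 180.000 ms.

180 ms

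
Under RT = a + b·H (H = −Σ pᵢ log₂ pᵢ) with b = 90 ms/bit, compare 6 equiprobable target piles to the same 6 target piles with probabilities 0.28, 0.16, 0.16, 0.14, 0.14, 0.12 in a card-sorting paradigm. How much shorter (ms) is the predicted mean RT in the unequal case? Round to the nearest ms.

6 ms

Equiprobable entropy H₀ = log₂ 6 = 2.5850 bits.
Skewed entropy H = −Σ pᵢ log₂ pᵢ = 2.5215 bits.
ΔRT = b·(H₀ − H) = 90 × 0.0634 = 5.71 ms.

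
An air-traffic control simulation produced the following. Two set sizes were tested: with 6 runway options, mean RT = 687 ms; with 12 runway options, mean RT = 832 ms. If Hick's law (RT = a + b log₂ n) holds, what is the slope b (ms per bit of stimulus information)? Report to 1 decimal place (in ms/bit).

145.0 ms/bit

The slope on a log₂ axis is (832 − 687) / (3.5850 − 2.5850) = 145.000 ms/bit.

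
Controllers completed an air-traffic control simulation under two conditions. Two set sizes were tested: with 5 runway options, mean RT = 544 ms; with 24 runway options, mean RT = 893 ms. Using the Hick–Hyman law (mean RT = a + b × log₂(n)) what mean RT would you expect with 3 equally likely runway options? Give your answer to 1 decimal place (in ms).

Solve the two-equation system in a and b:
  b = (893 − 544) / (log₂ 24 − log₂ 5) = 349 / (4.5850 − 2.3219) = 154.218 ms/bit
  a = 544 − 154.218 × 2.3219 = 185.918 ms
Then RT(3) = 185.918 + 154.218 × log₂ 3 = 185.918 + 154.218 × 1.5850 ≈ 430.347 ms.

430.3 ms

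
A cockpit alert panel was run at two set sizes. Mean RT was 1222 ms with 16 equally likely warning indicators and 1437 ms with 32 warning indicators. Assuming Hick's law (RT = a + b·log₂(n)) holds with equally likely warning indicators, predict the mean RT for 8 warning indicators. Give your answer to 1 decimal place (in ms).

1007.0 ms

Solve the two-equation system in a and b:
  b = (1437 − 1222) / (log₂ 32 − log₂ 16) = 215 / (5 − 4) = 215.000 ms/bit
  a = 1222 − 215.000 × 4 = 362.000 ms
Then RT(8) = 362.000 + 215.000 × log₂ 8 = 362.000 + 215.000 × 3 ≈ 1007.000 ms.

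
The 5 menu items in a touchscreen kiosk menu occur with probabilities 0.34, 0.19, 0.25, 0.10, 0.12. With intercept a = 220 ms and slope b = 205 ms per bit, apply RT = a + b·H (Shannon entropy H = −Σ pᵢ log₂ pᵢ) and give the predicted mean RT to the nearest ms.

Entropy contributions −pᵢ log₂ pᵢ: 0.5292, 0.4552, 0.5000, 0.3322, 0.3671; sum H = 2.1837 bits.
RT = a + bH = 220 + 205·2.1837 = 667.65 ms.

668 ms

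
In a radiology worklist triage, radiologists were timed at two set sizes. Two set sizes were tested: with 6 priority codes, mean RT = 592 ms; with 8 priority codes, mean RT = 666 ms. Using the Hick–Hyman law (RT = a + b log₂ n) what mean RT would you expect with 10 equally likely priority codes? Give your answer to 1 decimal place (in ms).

RT is linear in log₂ n, so two points fix the line:
  b = (666 − 592) / (log₂ 8 − log₂ 6) = 74 / (3 − 2.5850) = 178.297 ms/bit
  a = 592 − 178.297 × 2.5850 = 131.109 ms
Then RT(10) = 131.109 + 178.297 × log₂ 10 = 131.109 + 178.297 × 3.3219 ≈ 723.399 ms.

723.4 ms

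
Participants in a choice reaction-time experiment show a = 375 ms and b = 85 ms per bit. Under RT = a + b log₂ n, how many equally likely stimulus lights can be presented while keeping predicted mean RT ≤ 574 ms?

Set 375 + 85·log₂ n ≤ 574 → log₂ n ≤ (574 − 375)/85 = 2.3412.
So n ≤ 2^2.3412 = 5.067; the largest integer n is 5.

5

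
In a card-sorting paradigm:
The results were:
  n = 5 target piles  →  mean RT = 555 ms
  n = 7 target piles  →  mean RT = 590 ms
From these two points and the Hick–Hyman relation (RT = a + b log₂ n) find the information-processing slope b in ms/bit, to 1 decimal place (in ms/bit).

72.1 ms/bit

The slope on a log₂ axis is (590 − 555) / (2.8074 − 2.3219) = 72.101 ms/bit.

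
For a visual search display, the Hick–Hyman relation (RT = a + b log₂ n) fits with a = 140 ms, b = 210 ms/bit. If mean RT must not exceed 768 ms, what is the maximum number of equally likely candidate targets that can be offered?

Information budget: (768 − 140)/210 = 2.9905 bits, so n ≤ 2^2.9905 = 7.947 → at most 7.

7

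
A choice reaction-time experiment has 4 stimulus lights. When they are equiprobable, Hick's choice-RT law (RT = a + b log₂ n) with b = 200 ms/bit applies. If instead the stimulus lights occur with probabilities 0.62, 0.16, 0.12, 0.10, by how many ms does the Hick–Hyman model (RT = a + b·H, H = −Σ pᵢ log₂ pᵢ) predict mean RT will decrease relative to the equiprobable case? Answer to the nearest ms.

90 ms

The RT saving is b·ΔH. Equiprobable H₀ = log₂(4) = 2.0000 bits; with the given probabilities H = 1.5499 bits.
b·(H₀ − H) = 200 × (2.0000 − 1.5499) = 90.03 ms.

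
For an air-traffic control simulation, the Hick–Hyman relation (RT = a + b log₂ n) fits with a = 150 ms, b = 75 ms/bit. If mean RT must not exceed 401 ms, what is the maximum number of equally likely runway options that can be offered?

10

Set 150 + 75·log₂ n ≤ 401 → log₂ n ≤ (401 − 150)/75 = 3.3467.
So n ≤ 2^3.3467 = 10.173; the largest integer n is 10.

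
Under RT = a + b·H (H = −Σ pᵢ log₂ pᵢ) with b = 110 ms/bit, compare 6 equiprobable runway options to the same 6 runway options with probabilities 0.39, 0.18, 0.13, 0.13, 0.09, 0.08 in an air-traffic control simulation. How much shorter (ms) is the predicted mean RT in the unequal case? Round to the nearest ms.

Equiprobable entropy H₀ = log₂ 6 = 2.5850 bits.
Skewed entropy H = −Σ pᵢ log₂ pᵢ = 2.3446 bits.
ΔRT = b·(H₀ − H) = 110 × 0.2404 = 26.44 ms.

26 ms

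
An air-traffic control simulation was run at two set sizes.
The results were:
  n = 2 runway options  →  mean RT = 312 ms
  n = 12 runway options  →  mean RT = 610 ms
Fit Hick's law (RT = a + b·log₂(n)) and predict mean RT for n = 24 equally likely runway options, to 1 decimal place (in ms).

RT is linear in log₂ n, so two points fix the line:
  b = (610 − 312) / (log₂ 12 − log₂ 2) = 298 / (3.5850 − 1) = 115.282 ms/bit
  a = 312 − 115.282 × 1 = 196.718 ms
Then RT(24) = 196.718 + 115.282 × log₂ 24 = 196.718 + 115.282 × 4.5850 ≈ 725.282 ms.

725.3 ms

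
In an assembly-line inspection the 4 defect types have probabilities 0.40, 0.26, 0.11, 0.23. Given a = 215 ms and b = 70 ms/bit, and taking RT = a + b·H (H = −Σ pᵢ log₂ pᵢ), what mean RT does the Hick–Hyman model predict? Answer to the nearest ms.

346 ms

H = 0.40·log₂(1/0.40) + 0.26·log₂(1/0.26) + 0.11·log₂(1/0.11) + 0.23·log₂(1/0.23) = 1.8720 bits.
RT = 215 + 70 × 1.8720 = 346.04 ms.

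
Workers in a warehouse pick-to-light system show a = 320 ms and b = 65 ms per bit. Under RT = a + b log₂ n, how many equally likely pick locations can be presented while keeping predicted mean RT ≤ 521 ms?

Set 320 + 65·log₂ n ≤ 521 → log₂ n ≤ (521 − 320)/65 = 3.0923.
So n ≤ 2^3.0923 = 8.529; the largest integer n is 8.

8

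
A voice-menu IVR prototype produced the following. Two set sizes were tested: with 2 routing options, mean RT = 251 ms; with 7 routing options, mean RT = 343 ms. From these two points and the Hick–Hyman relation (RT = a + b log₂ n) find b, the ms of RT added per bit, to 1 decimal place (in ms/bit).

The slope on a log₂ axis is (343 − 251) / (2.8074 − 1) = 50.903 ms/bit.

50.9 ms/bit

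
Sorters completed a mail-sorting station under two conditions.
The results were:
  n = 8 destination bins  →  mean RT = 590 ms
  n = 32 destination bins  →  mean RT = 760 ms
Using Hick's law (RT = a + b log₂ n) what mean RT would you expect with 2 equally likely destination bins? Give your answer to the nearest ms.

420 ms

Solve the two-equation system in a and b:
  b = (760 − 590) / (log₂ 32 − log₂ 8) = 170 / (5 − 3) = 85 ms/bit
  a = 590 − 85 × 3 = 335 ms
Then RT(2) = 335 + 85 × log₂ 2 = 335 + 85 × 1 ≈ 420.000 ms.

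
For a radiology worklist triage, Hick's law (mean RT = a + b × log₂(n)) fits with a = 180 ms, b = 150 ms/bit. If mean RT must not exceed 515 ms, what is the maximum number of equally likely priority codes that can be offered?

4

Information budget: (515 − 180)/150 = 2.2333 bits, so n ≤ 2^2.2333 = 4.702 → at most 4.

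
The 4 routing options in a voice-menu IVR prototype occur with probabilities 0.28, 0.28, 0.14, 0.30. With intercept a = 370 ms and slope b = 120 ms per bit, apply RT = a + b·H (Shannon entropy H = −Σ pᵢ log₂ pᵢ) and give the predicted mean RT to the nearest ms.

Entropy contributions −pᵢ log₂ pᵢ: 0.5142, 0.5142, 0.3971, 0.5211; sum H = 1.9466 bits.
RT = a + bH = 370 + 120·1.9466 = 603.60 ms.

604 ms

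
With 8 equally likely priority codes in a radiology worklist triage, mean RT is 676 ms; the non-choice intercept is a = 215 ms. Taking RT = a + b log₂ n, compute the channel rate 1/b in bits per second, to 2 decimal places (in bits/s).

b = (676 − 215)/log₂ 8 = 461/3 = 153.667 ms per bit = 0.15367 s/bit; the reciprocal is 6.508 bits/s.

6.51 bits/s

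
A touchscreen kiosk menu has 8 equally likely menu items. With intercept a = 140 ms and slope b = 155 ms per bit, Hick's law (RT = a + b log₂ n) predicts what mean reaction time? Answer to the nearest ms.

605 ms

log₂(8) = 3 bits, so RT = 140 + 155 × 3 ≈ 605.000 ms.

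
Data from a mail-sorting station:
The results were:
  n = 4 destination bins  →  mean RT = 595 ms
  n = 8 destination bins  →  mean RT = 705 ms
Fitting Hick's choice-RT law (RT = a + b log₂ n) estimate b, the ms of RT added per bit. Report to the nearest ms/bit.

110 ms/bit

The slope on a log₂ axis is (705 − 595) / (3 − 2) = 110 ms/bit.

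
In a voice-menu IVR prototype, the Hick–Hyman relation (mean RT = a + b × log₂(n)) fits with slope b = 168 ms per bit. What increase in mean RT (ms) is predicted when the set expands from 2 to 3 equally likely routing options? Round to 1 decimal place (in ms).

98.3 ms

Only the slope matters, since a is common to both: ΔRT = b·log₂(n₂/n₁).
log₂(3) − log₂(2) = 1.5850 − 1 = 0.5850.
ΔRT = 168 × 0.5850 = 98.274 ms.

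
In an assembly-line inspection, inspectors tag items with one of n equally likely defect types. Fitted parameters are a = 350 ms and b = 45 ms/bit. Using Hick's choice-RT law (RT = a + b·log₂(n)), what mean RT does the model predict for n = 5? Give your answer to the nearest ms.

454 ms

log₂(5) = 2.3219 bits, so RT = 350 + 45 × 2.3219 ≈ 454.487 ms.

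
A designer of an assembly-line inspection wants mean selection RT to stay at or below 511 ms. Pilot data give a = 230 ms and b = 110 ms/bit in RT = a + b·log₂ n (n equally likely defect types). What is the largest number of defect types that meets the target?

5

Set 230 + 110·log₂ n ≤ 511 → log₂ n ≤ (511 − 230)/110 = 2.5545.
So n ≤ 2^2.5545 = 5.875; the largest integer n is 5.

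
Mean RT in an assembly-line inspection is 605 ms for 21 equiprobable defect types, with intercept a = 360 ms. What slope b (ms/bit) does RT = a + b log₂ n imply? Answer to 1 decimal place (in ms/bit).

55.8 ms/bit

21 alternatives carry log₂ 21 = 4.3923 bits; the choice cost is 605 − 360 = 245 ms, so b = 245/4.3923 = 55.779 ms/bit.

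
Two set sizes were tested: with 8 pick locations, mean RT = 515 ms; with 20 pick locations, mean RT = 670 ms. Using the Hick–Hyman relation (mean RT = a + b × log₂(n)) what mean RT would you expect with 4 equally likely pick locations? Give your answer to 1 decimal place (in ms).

Fit slope and intercept:
  b = (670 − 515) / (log₂ 20 − log₂ 8) = 155 / (4.3219 − 3) = 117.253 ms/bit
  a = 515 − 117.253 × 3 = 163.241 ms
Then RT(4) = 163.241 + 117.253 × log₂ 4 = 163.241 + 117.253 × 2 ≈ 397.747 ms.

397.7 ms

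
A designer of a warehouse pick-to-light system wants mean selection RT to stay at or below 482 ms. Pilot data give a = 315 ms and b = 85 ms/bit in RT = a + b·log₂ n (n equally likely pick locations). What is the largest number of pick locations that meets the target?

Set 315 + 85·log₂ n ≤ 482 → log₂ n ≤ (482 − 315)/85 = 1.9647.
So n ≤ 2^1.9647 = 3.903; the largest integer n is 3.

3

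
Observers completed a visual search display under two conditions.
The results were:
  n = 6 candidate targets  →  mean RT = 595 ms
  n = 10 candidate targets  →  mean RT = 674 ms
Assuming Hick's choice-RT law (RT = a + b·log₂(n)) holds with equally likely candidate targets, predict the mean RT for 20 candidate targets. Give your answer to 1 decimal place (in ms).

RT is linear in log₂ n, so two points fix the line:
  b = (674 − 595) / (log₂ 10 − log₂ 6) = 79 / (3.3219 − 2.5850) = 107.196 ms/bit
  a = 595 − 107.196 × 2.5850 = 317.902 ms
Then RT(20) = 317.902 + 107.196 × log₂ 20 = 317.902 + 107.196 × 4.3219 ≈ 781.196 ms.

781.2 ms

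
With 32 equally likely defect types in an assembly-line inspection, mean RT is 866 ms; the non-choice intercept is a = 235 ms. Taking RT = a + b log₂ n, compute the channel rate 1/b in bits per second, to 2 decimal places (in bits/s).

7.92 bits/s

Choice component = 866 − 235 = 631 ms over log₂(32) = 5 bits.
b = 631 / 5 = 126.200 ms/bit, so 1/b = 7.924 bits/s.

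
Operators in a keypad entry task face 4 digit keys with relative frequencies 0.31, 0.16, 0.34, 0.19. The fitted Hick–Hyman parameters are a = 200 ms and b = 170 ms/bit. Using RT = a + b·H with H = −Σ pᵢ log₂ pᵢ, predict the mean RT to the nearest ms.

528 ms

H = 0.31·log₂(1/0.31) + 0.16·log₂(1/0.16) + 0.34·log₂(1/0.34) + 0.19·log₂(1/0.19) = 1.9312 bits.
RT = 200 + 170 × 1.9312 = 528.31 ms.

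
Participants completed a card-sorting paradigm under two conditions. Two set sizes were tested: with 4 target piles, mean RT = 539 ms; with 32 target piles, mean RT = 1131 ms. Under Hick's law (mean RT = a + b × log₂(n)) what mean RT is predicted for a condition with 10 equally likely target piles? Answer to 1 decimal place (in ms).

With log₂ n on the abscissa the relation is linear; from the two conditions:
  b = (1131 − 539) / (log₂ 32 − log₂ 4) = 592 / (5 − 2) = 197.333 ms/bit
  a = 539 − 197.333 × 2 = 144.333 ms
Then RT(10) = 144.333 + 197.333 × log₂ 10 = 144.333 + 197.333 × 3.3219 ≈ 799.860 ms.

799.9 ms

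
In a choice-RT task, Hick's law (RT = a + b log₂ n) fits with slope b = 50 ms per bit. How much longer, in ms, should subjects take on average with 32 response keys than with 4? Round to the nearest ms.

150 ms

The intercept a cancels: ΔRT = b·(log₂ n₂ − log₂ n₁) = b·log₂(n₂/n₁).
log₂(32) − log₂(4) = log₂(32/4) = log₂(8) = 3.
ΔRT = 50 × 3.0000 = 150.000 ms.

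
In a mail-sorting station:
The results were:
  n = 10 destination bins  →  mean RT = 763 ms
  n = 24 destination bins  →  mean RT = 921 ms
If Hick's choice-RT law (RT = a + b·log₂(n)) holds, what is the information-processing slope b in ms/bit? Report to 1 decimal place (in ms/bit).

b = (RT₂ − RT₁)/(log₂ n₂ − log₂ n₁) = (921 − 763)/(4.5850 − 3.3219) = 125.096 ms/bit.

125.1 ms/bit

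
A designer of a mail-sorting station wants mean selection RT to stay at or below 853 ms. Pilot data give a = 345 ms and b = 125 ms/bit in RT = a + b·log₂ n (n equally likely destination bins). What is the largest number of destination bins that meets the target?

Set 345 + 125·log₂ n ≤ 853 → log₂ n ≤ (853 − 345)/125 = 4.0640.
So n ≤ 2^4.0640 = 16.726; the largest integer n is 16.

16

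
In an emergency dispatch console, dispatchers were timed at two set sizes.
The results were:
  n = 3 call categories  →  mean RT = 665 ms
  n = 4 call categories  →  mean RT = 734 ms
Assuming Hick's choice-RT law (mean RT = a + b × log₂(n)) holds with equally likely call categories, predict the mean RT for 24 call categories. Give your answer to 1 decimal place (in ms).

1163.8 ms

With log₂ n on the abscissa the relation is linear; from the two conditions:
  b = (734 − 665) / (log₂ 4 − log₂ 3) = 69 / (2 − 1.5850) = 166.250 ms/bit
  a = 665 − 166.250 × 1.5850 = 401.500 ms
Then RT(24) = 401.500 + 166.250 × log₂ 24 = 401.500 + 166.250 × 4.5850 ≈ 1163.750 ms.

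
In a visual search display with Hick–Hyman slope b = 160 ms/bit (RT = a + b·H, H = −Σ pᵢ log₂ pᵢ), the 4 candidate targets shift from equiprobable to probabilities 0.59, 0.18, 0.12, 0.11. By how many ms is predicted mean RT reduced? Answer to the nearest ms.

The RT saving is b·ΔH. Equiprobable H₀ = log₂(4) = 2.0000 bits; with the given probabilities H = 1.6118 bits.
b·(H₀ − H) = 160 × (2.0000 − 1.6118) = 62.12 ms.

62 ms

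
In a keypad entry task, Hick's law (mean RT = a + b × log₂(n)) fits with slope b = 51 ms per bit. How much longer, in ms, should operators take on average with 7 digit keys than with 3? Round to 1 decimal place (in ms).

62.3 ms

The intercept a cancels: ΔRT = b·(log₂ n₂ − log₂ n₁) = b·log₂(n₂/n₁).
log₂(7) − log₂(3) = 2.8074 − 1.5850 = 1.2224.
ΔRT = 51 × 1.2224 = 62.342 ms.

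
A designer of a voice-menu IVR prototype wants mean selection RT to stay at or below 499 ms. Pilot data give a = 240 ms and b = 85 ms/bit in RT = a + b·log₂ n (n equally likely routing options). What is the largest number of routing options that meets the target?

8

Set 240 + 85·log₂ n ≤ 499 → log₂ n ≤ (499 − 240)/85 = 3.0471.
So n ≤ 2^3.0471 = 8.265; the largest integer n is 8.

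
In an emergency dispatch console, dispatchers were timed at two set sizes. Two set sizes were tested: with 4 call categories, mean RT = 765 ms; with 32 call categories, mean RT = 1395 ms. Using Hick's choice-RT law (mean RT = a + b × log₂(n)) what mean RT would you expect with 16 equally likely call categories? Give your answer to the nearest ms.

Solve the two-equation system in a and b:
  b = (1395 − 765) / (log₂ 32 − log₂ 4) = 630 / (5 − 2) = 210 ms/bit
  a = 765 − 210 × 2 = 345 ms
Then RT(16) = 345 + 210 × log₂ 16 = 345 + 210 × 4 ≈ 1185.000 ms.

1185 ms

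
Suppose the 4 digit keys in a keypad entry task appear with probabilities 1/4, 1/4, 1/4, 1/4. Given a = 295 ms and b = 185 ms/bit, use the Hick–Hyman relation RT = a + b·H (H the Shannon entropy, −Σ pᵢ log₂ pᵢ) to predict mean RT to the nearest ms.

665 ms

Each term −pᵢ log₂ pᵢ: 0.25·2 + 0.25·2 + 0.25·2 + 0.25·2; summed, H = 2.000 bits.
Mean RT = a + bH = 295 + 185·2.000 = 665.00 ms.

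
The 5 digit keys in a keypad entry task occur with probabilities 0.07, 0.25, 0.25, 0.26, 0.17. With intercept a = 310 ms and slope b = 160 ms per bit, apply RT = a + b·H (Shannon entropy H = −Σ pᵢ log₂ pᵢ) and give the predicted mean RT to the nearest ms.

663 ms

H = 0.07·log₂(1/0.07) + 0.25·log₂(1/0.25) + 0.25·log₂(1/0.25) + 0.26·log₂(1/0.26) + 0.17·log₂(1/0.17) = 2.2084 bits.
RT = 310 + 160 × 2.2084 = 663.35 ms.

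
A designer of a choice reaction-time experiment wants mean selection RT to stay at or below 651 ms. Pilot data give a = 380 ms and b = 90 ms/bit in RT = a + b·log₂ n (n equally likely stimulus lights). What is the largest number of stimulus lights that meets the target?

8

Set 380 + 90·log₂ n ≤ 651 → log₂ n ≤ (651 − 380)/90 = 3.0111.
So n ≤ 2^3.0111 = 8.062; the largest integer n is 8.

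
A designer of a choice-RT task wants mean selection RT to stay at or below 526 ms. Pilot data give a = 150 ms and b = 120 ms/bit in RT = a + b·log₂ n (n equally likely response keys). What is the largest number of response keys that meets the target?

8

Set 150 + 120·log₂ n ≤ 526 → log₂ n ≤ (526 − 150)/120 = 3.1333.
So n ≤ 2^3.1333 = 8.775; the largest integer n is 8.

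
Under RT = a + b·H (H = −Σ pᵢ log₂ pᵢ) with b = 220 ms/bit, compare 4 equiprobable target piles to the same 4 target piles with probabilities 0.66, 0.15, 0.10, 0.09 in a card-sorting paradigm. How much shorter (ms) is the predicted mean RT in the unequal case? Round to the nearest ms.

121 ms

Equiprobable entropy H₀ = log₂ 4 = 2.0000 bits.
Skewed entropy H = −Σ pᵢ log₂ pᵢ = 1.4510 bits.
ΔRT = b·(H₀ − H) = 220 × 0.5490 = 120.77 ms.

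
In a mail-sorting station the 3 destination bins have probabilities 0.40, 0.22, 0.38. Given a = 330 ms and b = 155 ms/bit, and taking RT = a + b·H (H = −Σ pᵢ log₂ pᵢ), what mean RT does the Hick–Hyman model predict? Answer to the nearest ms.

569 ms

H = 0.40·log₂(1/0.40) + 0.22·log₂(1/0.22) + 0.38·log₂(1/0.38) = 1.5398 bits.
RT = 330 + 155 × 1.5398 = 568.67 ms.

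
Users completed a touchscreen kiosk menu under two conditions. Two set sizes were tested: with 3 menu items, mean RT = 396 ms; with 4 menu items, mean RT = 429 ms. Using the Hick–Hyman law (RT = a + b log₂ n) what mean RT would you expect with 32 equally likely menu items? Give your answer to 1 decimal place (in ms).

Fit slope and intercept:
  b = (429 − 396) / (log₂ 4 − log₂ 3) = 33 / (2 − 1.5850) = 79.511 ms/bit
  a = 396 − 79.511 × 1.5850 = 269.978 ms
Then RT(32) = 269.978 + 79.511 × log₂ 32 = 269.978 + 79.511 × 5 ≈ 667.533 ms.

667.5 ms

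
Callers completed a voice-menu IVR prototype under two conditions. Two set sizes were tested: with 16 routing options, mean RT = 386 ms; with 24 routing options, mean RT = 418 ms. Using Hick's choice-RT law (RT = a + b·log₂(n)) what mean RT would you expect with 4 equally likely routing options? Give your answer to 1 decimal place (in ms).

276.6 ms

With log₂ n on the abscissa the relation is linear; from the two conditions:
  b = (418 − 386) / (log₂ 24 − log₂ 16) = 32 / (4.5850 − 4) = 54.704 ms/bit
  a = 386 − 54.704 × 4 = 167.183 ms
Then RT(4) = 167.183 + 54.704 × log₂ 4 = 167.183 + 54.704 × 2 ≈ 276.591 ms.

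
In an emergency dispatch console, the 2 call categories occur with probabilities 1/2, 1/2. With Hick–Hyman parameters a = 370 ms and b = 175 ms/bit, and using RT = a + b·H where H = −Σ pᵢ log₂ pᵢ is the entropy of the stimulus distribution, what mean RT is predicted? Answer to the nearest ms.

H = −Σ pᵢ log₂ pᵢ = 0.5·1 + 0.5·1 = 1.000 bits.
RT = 370 + 175 × 1.000 = 545.00 ms.

545 ms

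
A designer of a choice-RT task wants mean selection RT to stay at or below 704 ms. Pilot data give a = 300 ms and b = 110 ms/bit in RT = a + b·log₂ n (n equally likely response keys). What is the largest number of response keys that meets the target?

12

110·log₂ n ≤ 704 − 300 = 404, giving log₂ n ≤ 3.6727 and n ≤ 12.753. The largest whole number is 12.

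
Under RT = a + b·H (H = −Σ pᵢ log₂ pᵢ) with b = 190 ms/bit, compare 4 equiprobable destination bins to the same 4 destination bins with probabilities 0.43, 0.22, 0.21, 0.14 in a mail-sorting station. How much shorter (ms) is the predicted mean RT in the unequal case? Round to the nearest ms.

The RT saving is b·ΔH. Equiprobable H₀ = log₂(4) = 2.0000 bits; with the given probabilities H = 1.8741 bits.
b·(H₀ − H) = 190 × (2.0000 − 1.8741) = 23.93 ms.

24 ms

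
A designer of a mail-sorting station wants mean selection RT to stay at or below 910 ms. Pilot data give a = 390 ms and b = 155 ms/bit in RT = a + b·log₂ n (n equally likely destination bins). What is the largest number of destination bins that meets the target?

Set 390 + 155·log₂ n ≤ 910 → log₂ n ≤ (910 − 390)/155 = 3.3548.
So n ≤ 2^3.3548 = 10.231; the largest integer n is 10.

10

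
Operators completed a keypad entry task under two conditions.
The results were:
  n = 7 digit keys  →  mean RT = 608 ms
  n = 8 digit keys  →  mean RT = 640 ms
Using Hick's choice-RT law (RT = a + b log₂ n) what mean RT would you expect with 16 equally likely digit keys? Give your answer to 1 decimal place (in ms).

806.1 ms

RT is linear in log₂ n, so two points fix the line:
  b = (640 − 608) / (log₂ 8 − log₂ 7) = 32 / (3 − 2.8074) = 166.109 ms/bit
  a = 608 − 166.109 × 2.8074 = 141.674 ms
Then RT(16) = 141.674 + 166.109 × log₂ 16 = 141.674 + 166.109 × 4 ≈ 806.109 ms.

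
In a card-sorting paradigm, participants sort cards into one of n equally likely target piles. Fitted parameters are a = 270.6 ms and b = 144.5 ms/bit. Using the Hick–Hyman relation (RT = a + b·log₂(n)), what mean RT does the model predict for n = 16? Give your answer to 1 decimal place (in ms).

log₂(16) = 4 bits, so RT = 270.6 + 144.5 × 4 ≈ 848.600 ms.

848.6 ms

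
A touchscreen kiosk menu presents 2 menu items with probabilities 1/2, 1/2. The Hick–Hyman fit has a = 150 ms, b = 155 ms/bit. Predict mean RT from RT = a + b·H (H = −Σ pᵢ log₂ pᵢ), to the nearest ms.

305 ms

H = −Σ pᵢ log₂ pᵢ = 0.5·1 + 0.5·1 = 1.000 bits.
RT = 150 + 155 × 1.000 = 305.00 ms.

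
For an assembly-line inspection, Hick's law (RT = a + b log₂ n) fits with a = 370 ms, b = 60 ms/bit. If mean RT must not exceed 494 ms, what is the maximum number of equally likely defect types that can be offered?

4

Set 370 + 60·log₂ n ≤ 494 → log₂ n ≤ (494 − 370)/60 = 2.0667.
So n ≤ 2^2.0667 = 4.189; the largest integer n is 4.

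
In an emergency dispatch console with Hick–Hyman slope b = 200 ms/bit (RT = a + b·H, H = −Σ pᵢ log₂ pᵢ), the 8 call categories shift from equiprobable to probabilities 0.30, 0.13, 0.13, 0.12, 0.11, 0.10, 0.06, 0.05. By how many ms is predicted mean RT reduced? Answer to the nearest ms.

41 ms

The RT saving is b·ΔH. Equiprobable H₀ = log₂(8) = 3.0000 bits; with the given probabilities H = 2.7956 bits.
b·(H₀ − H) = 200 × (3.0000 − 2.7956) = 40.89 ms.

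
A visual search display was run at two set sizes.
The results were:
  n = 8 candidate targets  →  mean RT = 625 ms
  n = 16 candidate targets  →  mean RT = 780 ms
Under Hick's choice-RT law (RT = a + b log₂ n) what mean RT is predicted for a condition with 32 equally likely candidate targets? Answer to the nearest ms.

935 ms

Fit slope and intercept:
  b = (780 − 625) / (log₂ 16 − log₂ 8) = 155 / (4 − 3) = 155 ms/bit
  a = 625 − 155 × 3 = 160 ms
Then RT(32) = 160 + 155 × log₂ 32 = 160 + 155 × 5 ≈ 935.000 ms.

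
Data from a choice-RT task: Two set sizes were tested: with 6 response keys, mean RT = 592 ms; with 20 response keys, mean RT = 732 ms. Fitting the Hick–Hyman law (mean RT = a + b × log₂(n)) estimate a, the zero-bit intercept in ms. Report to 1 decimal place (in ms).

383.7 ms

Slope: b = (732 − 592) / (log₂ 20 − log₂ 6) = 140/1.7370 = 80.600 ms/bit.
Intercept: a = 592 − 80.600·log₂(6) = 383.651 ms.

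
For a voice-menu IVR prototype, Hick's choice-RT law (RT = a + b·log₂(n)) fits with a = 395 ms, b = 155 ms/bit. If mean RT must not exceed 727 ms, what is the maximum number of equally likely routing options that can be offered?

4

Set 395 + 155·log₂ n ≤ 727 → log₂ n ≤ (727 − 395)/155 = 2.1419.
So n ≤ 2^2.1419 = 4.414; the largest integer n is 4.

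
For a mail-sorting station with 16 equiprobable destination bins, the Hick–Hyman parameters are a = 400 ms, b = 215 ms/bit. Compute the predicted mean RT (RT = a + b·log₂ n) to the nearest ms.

log₂(16) = 4 bits, so RT = 400 + 215 × 4 ≈ 1260.000 ms.

1260 ms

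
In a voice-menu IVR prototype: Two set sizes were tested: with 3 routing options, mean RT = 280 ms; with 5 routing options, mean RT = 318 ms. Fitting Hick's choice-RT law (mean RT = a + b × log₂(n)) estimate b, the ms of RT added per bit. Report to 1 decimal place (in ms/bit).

51.6 ms/bit

The slope on a log₂ axis is (318 − 280) / (2.3219 − 1.5850) = 51.563 ms/bit.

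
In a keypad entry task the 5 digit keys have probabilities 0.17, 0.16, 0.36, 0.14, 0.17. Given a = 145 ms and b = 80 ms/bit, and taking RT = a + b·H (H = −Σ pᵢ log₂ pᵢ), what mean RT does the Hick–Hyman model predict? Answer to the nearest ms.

H = 0.17·log₂(1/0.17) + 0.16·log₂(1/0.16) + 0.36·log₂(1/0.36) + 0.14·log₂(1/0.14) + 0.17·log₂(1/0.17) = 2.2199 bits.
RT = 145 + 80 × 2.2199 = 322.59 ms.

323 ms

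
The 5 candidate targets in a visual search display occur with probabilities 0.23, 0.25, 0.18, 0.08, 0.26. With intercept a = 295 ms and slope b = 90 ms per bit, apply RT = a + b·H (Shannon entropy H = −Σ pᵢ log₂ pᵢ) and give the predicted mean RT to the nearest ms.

H = 0.23·log₂(1/0.23) + 0.25·log₂(1/0.25) + 0.18·log₂(1/0.18) + 0.08·log₂(1/0.08) + 0.26·log₂(1/0.26) = 2.2298 bits.
RT = 295 + 90 × 2.2298 = 495.68 ms.

496 ms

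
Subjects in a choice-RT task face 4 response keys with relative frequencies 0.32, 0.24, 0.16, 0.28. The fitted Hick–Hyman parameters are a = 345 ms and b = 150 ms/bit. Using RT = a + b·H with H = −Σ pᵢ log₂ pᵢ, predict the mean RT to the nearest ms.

639 ms

H = 0.32·log₂(1/0.32) + 0.24·log₂(1/0.24) + 0.16·log₂(1/0.16) + 0.28·log₂(1/0.28) = 1.9574 bits.
RT = 345 + 150 × 1.9574 = 638.61 ms.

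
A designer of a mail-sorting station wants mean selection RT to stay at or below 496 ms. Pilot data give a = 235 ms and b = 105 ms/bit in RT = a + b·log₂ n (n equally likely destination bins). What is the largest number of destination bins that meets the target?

5

Information budget: (496 − 235)/105 = 2.4857 bits, so n ≤ 2^2.4857 = 5.601 → at most 5.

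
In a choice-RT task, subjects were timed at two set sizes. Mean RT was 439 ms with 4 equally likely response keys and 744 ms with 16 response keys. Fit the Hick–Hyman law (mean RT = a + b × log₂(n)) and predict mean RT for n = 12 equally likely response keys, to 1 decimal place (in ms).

RT is linear in log₂ n, so two points fix the line:
  b = (744 − 439) / (log₂ 16 − log₂ 4) = 305 / (4 − 2) = 152.500 ms/bit
  a = 439 − 152.500 × 2 = 134.000 ms
Then RT(12) = 134.000 + 152.500 × log₂ 12 = 134.000 + 152.500 × 3.5850 ≈ 680.707 ms.

680.7 ms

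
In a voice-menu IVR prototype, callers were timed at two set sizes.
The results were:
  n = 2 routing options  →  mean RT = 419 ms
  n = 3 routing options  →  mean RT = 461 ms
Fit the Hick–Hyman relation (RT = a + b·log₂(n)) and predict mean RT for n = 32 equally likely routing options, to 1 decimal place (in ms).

706.2 ms

With log₂ n on the abscissa the relation is linear; from the two conditions:
  b = (461 − 419) / (log₂ 3 − log₂ 2) = 42 / (1.5850 − 1) = 71.799 ms/bit
  a = 419 − 71.799 × 1 = 347.201 ms
Then RT(32) = 347.201 + 71.799 × log₂ 32 = 347.201 + 71.799 × 5 ≈ 706.198 ms.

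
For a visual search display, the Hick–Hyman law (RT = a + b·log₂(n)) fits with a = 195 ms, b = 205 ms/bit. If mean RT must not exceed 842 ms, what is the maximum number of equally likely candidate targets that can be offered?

Information budget: (842 − 195)/205 = 3.1561 bits, so n ≤ 2^3.1561 = 8.914 → at most 8.

8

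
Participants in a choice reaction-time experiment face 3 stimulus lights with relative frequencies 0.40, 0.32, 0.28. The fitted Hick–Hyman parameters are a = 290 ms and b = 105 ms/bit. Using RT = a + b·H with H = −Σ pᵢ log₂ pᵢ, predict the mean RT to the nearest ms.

455 ms

Entropy contributions −pᵢ log₂ pᵢ: 0.5288, 0.5260, 0.5142; sum H = 1.5690 bits.
RT = a + bH = 290 + 105·1.5690 = 454.75 ms.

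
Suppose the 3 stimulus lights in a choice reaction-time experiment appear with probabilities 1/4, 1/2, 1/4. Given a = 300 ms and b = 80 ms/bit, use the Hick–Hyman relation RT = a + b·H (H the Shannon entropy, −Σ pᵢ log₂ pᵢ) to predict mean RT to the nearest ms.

Each term −pᵢ log₂ pᵢ: 0.25·2 + 0.5·1 + 0.25·2; summed, H = 1.500 bits.
Mean RT = a + bH = 300 + 80·1.500 = 420.00 ms.

420 ms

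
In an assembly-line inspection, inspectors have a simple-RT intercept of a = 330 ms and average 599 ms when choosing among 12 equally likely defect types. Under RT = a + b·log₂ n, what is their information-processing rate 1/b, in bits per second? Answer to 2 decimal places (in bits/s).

b = (599 − 330)/log₂ 12 = 269/3.5850 = 75.036 ms per bit = 0.07504 s/bit; the reciprocal is 13.327 bits/s.

13.33 bits/s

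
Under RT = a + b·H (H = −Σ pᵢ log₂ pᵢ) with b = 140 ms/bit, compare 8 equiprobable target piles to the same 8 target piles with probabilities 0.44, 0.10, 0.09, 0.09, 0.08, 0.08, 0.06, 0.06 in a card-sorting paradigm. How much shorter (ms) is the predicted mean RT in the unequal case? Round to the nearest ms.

63 ms

Equiprobable entropy H₀ = log₂ 8 = 3.0000 bits.
Skewed entropy H = −Σ pᵢ log₂ pᵢ = 2.5487 bits.
ΔRT = b·(H₀ − H) = 140 × 0.4513 = 63.18 ms.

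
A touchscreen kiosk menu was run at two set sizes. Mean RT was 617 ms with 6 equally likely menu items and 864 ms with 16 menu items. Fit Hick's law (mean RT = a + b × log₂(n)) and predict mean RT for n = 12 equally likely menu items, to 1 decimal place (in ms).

Solve the two-equation system in a and b:
  b = (864 − 617) / (log₂ 16 − log₂ 6) = 247 / (4 − 2.5850) = 174.554 ms/bit
  a = 617 − 174.554 × 2.5850 = 165.785 ms
Then RT(12) = 165.785 + 174.554 × log₂ 12 = 165.785 + 174.554 × 3.5850 ≈ 791.554 ms.

791.6 ms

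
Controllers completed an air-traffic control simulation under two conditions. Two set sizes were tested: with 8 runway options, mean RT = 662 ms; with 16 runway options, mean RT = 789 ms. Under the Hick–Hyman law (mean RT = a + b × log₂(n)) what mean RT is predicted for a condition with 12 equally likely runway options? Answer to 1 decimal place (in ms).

Fit slope and intercept:
  b = (789 − 662) / (log₂ 16 − log₂ 8) = 127 / (4 − 3) = 127.000 ms/bit
  a = 662 − 127.000 × 3 = 281.000 ms
Then RT(12) = 281.000 + 127.000 × log₂ 12 = 281.000 + 127.000 × 3.5850 ≈ 736.290 ms.

736.3 ms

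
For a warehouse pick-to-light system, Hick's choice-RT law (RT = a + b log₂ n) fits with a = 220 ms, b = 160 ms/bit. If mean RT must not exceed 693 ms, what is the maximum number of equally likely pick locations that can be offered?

7

160·log₂ n ≤ 693 − 220 = 473, giving log₂ n ≤ 2.9562 and n ≤ 7.761. The largest whole number is 7.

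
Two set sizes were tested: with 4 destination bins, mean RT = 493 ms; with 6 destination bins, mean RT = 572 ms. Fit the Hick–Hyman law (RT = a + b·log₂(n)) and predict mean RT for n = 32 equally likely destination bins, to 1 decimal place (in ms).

Solve the two-equation system in a and b:
  b = (572 − 493) / (log₂ 6 − log₂ 4) = 79 / (2.5850 − 2) = 135.051 ms/bit
  a = 493 − 135.051 × 2 = 222.897 ms
Then RT(32) = 222.897 + 135.051 × log₂ 32 = 222.897 + 135.051 × 5 ≈ 898.154 ms.

898.2 ms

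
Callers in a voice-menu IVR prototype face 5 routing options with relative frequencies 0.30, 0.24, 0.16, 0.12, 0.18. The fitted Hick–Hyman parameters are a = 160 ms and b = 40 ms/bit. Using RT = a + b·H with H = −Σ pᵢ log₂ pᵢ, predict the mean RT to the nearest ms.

250 ms

Entropy contributions −pᵢ log₂ pᵢ: 0.5211, 0.4941, 0.4230, 0.3671, 0.4453; sum H = 2.2506 bits.
RT = a + bH = 160 + 40·2.2506 = 250.02 ms.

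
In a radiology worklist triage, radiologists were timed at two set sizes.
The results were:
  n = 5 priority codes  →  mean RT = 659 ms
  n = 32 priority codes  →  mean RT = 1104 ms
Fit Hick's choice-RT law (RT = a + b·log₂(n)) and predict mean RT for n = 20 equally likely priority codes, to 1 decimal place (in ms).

991.3 ms

With log₂ n on the abscissa the relation is linear; from the two conditions:
  b = (1104 − 659) / (log₂ 32 − log₂ 5) = 445 / (5 − 2.3219) = 166.164 ms/bit
  a = 659 − 166.164 × 2.3219 = 273.178 ms
Then RT(20) = 273.178 + 166.164 × log₂ 20 = 273.178 + 166.164 × 4.3219 ≈ 991.329 ms.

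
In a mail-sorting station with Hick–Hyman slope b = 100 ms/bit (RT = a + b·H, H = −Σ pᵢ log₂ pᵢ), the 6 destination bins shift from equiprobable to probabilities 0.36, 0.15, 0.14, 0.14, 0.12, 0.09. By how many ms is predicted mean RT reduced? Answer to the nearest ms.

17 ms

The RT saving is b·ΔH. Equiprobable H₀ = log₂(6) = 2.5850 bits; with the given probabilities H = 2.4151 bits.
b·(H₀ − H) = 100 × (2.5850 − 2.4151) = 16.99 ms.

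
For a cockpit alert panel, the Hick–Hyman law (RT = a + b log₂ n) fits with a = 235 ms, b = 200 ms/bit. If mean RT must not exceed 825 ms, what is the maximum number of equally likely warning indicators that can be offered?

200·log₂ n ≤ 825 − 235 = 590, giving log₂ n ≤ 2.9500 and n ≤ 7.727. The largest whole number is 7.

7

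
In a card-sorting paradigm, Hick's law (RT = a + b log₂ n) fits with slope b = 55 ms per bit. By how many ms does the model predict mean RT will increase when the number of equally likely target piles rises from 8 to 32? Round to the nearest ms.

The intercept a cancels: ΔRT = b·(log₂ n₂ − log₂ n₁) = b·log₂(n₂/n₁).
log₂(32) − log₂(8) = log₂(32/8) = log₂(4) = 2.
ΔRT = 55 × 2.0000 = 110.000 ms.

110 ms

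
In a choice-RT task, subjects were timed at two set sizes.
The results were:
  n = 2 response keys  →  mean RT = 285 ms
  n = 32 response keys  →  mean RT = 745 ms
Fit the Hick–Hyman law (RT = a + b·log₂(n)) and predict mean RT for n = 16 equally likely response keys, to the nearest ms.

630 ms

RT is linear in log₂ n, so two points fix the line:
  b = (745 − 285) / (log₂ 32 − log₂ 2) = 460 / (5 − 1) = 115 ms/bit
  a = 285 − 115 × 1 = 170 ms
Then RT(16) = 170 + 115 × log₂ 16 = 170 + 115 × 4 ≈ 630.000 ms.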